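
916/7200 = 229/1800 = 0.13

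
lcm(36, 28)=252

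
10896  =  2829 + 8067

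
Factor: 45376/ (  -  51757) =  - 64/73 = - 2^6 * 73^( -1 ) 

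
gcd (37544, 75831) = 1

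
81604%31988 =17628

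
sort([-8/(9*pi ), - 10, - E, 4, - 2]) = [ - 10, - E, - 2, - 8/(9*pi ),4 ]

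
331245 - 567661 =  - 236416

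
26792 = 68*394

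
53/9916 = 53/9916= 0.01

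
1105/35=31+4/7=31.57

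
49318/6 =24659/3= 8219.67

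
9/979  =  9/979 = 0.01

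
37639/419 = 37639/419 = 89.83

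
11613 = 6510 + 5103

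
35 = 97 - 62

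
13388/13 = 1029+11/13 = 1029.85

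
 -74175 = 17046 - 91221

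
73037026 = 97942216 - 24905190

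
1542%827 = 715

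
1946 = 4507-2561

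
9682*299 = 2894918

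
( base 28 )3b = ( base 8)137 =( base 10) 95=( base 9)115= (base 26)3h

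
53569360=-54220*( - 988) 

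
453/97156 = 453/97156 = 0.00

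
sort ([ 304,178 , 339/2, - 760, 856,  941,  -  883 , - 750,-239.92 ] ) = [ - 883, - 760,-750, - 239.92,339/2 , 178,  304, 856,941 ] 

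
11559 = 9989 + 1570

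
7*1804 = 12628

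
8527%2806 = 109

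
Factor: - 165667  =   - 165667^1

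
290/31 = 9  +  11/31 = 9.35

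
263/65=4 + 3/65 = 4.05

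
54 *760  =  41040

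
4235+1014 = 5249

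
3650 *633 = 2310450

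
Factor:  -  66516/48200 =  - 2^( - 1 ) * 3^1*5^( - 2 ) * 23^1=- 69/50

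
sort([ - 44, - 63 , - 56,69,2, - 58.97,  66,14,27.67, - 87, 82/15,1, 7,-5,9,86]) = [- 87, - 63, - 58.97,-56, - 44, - 5,1,2,82/15,7, 9, 14,27.67,66,69,86 ]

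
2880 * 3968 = 11427840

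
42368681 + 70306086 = 112674767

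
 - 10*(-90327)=903270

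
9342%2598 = 1548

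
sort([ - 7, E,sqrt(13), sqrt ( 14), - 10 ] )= [ - 10, - 7,E,sqrt( 13), sqrt( 14 )]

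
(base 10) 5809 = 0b1011010110001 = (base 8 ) 13261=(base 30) 6DJ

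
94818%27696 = 11730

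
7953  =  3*2651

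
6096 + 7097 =13193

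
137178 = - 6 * ( - 22863 )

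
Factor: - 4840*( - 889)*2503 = 2^3*5^1*7^1 * 11^2*127^1*2503^1 = 10769808280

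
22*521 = 11462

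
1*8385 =8385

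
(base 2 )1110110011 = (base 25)1cm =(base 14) 4b9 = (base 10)947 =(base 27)182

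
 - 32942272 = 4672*( - 7051)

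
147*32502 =4777794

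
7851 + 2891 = 10742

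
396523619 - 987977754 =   -  591454135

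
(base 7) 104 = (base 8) 65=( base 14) 3B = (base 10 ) 53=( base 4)311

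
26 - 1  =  25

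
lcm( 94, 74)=3478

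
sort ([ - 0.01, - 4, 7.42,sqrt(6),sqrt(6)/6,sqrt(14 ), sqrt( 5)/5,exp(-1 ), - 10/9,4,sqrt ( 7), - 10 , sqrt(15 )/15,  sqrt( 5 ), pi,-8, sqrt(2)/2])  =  [ - 10, - 8,-4, - 10/9,-0.01 , sqrt (15)/15,exp ( - 1 ),sqrt ( 6)/6,sqrt( 5)/5,sqrt(2)/2, sqrt ( 5 ),sqrt(6 ), sqrt( 7),pi,sqrt(14 ),4,7.42 ] 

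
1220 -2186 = -966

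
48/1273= 48/1273 = 0.04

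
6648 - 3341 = 3307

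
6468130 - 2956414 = 3511716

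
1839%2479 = 1839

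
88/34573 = 8/3143= 0.00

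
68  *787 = 53516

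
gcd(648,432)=216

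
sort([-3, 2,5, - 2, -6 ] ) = [ - 6, - 3,  -  2 , 2, 5 ] 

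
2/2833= 2/2833 = 0.00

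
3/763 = 3/763   =  0.00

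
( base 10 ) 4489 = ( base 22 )961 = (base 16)1189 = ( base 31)4KP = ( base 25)74e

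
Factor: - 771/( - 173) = 3^1*173^( - 1) * 257^1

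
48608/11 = 4418 + 10/11 = 4418.91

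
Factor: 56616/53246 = 2^2*3^1*7^1*79^(-1 )=   84/79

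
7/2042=7/2042 = 0.00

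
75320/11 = 6847 + 3/11  =  6847.27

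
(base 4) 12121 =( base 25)g9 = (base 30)dj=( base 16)199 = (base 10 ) 409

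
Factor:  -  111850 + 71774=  - 2^2* 43^1*233^1 = -  40076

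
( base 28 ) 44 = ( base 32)3k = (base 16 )74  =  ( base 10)116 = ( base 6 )312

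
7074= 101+6973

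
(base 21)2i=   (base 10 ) 60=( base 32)1S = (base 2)111100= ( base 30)20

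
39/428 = 39/428 = 0.09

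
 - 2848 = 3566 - 6414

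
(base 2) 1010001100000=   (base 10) 5216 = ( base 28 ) 6I8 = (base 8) 12140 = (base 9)7135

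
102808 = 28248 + 74560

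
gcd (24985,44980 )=5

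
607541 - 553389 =54152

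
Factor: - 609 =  - 3^1*7^1*29^1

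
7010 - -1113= 8123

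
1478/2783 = 1478/2783 = 0.53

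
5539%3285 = 2254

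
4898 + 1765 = 6663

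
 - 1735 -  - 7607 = 5872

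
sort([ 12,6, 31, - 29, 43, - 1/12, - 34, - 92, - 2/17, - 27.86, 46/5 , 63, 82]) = [ - 92, - 34,  -  29, - 27.86, - 2/17,- 1/12,6,  46/5, 12,31 , 43,63, 82 ] 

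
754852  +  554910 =1309762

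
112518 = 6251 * 18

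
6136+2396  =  8532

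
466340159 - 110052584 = 356287575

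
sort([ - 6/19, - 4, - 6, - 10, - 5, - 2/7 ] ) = [ - 10 ,-6, - 5, - 4, - 6/19, - 2/7]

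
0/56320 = 0 = 0.00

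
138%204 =138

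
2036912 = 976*2087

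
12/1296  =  1/108 = 0.01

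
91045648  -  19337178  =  71708470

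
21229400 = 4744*4475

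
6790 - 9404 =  - 2614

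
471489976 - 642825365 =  - 171335389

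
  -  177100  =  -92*1925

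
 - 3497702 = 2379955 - 5877657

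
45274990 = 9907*4570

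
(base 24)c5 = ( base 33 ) 8T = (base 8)445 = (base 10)293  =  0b100100101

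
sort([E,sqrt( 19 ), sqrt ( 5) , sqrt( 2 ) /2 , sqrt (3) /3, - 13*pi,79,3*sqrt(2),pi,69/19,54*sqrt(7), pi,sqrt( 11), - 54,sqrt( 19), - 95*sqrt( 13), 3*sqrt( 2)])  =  [  -  95*sqrt (13 ), - 54,  -  13 * pi, sqrt( 3)/3,  sqrt( 2 )/2, sqrt( 5),E , pi,pi, sqrt( 11),69/19,3  *sqrt( 2),3*sqrt ( 2 ),  sqrt(19),sqrt( 19),79,54*sqrt (7 )] 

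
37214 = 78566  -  41352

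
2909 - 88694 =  - 85785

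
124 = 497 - 373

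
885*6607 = 5847195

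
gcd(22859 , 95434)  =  1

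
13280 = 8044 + 5236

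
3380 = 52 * 65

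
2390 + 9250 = 11640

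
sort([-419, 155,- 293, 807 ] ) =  [  -  419, - 293,155, 807]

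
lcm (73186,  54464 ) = 2341952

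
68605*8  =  548840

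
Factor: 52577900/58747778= 2^1*5^2*449^1*1171^1*29373889^ ( - 1 ) =26288950/29373889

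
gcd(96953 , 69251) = 1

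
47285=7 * 6755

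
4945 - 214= 4731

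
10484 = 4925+5559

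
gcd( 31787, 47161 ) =1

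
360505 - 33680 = 326825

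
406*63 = 25578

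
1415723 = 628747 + 786976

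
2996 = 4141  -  1145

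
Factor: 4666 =2^1*2333^1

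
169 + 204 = 373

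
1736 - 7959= - 6223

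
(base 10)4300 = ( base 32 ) 46c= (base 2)1000011001100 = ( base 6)31524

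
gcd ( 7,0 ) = 7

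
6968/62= 3484/31 = 112.39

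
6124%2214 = 1696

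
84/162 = 14/27= 0.52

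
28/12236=1/437 =0.00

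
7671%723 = 441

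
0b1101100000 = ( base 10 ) 864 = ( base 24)1C0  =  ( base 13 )516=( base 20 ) 234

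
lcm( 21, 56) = 168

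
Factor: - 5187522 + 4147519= -19^1*127^1*431^1 = -  1040003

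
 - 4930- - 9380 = 4450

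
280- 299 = -19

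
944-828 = 116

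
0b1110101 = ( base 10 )117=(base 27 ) 49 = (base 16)75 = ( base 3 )11100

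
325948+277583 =603531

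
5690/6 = 948 + 1/3 = 948.33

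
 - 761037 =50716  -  811753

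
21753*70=1522710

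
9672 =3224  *3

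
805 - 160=645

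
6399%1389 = 843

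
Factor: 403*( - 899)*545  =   - 5^1*13^1* 29^1 * 31^2*109^1=- 197451865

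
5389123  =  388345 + 5000778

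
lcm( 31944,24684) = 543048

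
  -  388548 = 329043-717591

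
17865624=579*30856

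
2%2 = 0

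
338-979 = - 641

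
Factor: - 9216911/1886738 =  - 2^( - 1)*7^ ( - 1) * 11^1 * 19^( - 1 ) * 41^( - 1) * 173^(  -  1) * 313^1*2677^1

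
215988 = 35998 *6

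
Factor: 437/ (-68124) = -2^( - 2)*3^(-1)*7^( - 1 )*19^1*23^1*811^( - 1)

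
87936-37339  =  50597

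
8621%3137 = 2347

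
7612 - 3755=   3857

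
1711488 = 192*8914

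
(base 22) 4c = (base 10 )100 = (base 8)144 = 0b1100100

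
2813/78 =2813/78 = 36.06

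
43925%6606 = 4289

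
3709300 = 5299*700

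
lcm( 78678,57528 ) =5350104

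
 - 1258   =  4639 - 5897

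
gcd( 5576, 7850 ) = 2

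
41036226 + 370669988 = 411706214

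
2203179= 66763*33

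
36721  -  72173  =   - 35452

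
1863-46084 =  - 44221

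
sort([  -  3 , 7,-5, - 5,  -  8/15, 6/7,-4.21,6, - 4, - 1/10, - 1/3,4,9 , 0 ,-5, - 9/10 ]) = [ - 5,  -  5,-5, - 4.21, - 4, - 3, - 9/10,-8/15, - 1/3, - 1/10, 0,6/7, 4,6,7, 9]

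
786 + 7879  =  8665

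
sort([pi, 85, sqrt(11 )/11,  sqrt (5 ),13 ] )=[ sqrt(11)/11,sqrt( 5), pi, 13,85]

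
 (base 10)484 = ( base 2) 111100100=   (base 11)400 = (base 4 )13210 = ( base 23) L1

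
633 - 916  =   - 283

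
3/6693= 1/2231= 0.00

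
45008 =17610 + 27398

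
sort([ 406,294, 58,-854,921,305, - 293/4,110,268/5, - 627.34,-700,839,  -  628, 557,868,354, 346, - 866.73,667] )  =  [ - 866.73, - 854, - 700, -628,-627.34, - 293/4,268/5, 58,  110, 294, 305, 346, 354,406,557,667,839,868, 921 ] 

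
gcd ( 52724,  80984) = 4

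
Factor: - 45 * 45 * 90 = - 182250 = - 2^1 * 3^6 *5^3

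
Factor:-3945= - 3^1*5^1  *263^1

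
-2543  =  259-2802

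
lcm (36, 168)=504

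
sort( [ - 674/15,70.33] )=[ - 674/15, 70.33]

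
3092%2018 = 1074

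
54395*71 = 3862045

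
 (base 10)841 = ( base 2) 1101001001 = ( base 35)o1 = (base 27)144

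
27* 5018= 135486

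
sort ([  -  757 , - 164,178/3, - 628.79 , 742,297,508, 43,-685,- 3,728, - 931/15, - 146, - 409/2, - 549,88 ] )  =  [ - 757, - 685 , -628.79,  -  549,-409/2, - 164 , - 146, - 931/15,  -  3,43 , 178/3,  88, 297, 508,728,742]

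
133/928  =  133/928 = 0.14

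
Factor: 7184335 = 5^1*1436867^1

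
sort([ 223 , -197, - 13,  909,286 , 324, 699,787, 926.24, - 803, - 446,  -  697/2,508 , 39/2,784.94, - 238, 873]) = [ - 803,-446,  -  697/2,-238 ,- 197,-13 , 39/2,223,286,  324  ,  508,699, 784.94 , 787, 873,909, 926.24]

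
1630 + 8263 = 9893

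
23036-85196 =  - 62160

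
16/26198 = 8/13099 = 0.00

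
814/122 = 6 + 41/61 = 6.67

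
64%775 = 64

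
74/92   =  37/46 = 0.80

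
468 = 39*12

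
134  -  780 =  - 646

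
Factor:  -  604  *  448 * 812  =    -  219720704 = - 2^10*7^2*29^1* 151^1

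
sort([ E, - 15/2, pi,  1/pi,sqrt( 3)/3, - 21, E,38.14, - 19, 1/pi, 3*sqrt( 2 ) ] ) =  [ - 21, - 19, - 15/2, 1/pi, 1/pi, sqrt( 3) /3,E,  E, pi, 3*sqrt( 2),38.14 ] 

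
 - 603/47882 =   -  1 + 47279/47882 = -0.01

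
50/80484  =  25/40242 =0.00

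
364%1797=364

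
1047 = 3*349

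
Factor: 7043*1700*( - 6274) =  - 2^3*5^2*17^1* 3137^1*7043^1 = - 75119229400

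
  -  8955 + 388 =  - 8567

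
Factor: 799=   17^1*47^1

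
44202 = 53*834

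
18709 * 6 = 112254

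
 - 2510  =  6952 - 9462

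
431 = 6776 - 6345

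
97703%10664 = 1727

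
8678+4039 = 12717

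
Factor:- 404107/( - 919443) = 3^( - 1)*7^( - 1)*11^1*17^1*2161^1*43783^( - 1) 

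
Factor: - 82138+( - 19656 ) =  -101794 = - 2^1 * 7^1*11^1 * 661^1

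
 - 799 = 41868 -42667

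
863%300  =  263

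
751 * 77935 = 58529185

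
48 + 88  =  136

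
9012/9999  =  3004/3333 = 0.90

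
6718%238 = 54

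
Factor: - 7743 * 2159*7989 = - 3^2*17^1 *29^1*89^1*127^1 * 2663^1 = - 133553207493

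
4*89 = 356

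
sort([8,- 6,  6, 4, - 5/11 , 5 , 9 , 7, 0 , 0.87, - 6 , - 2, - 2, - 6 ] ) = [ - 6 , - 6, - 6, - 2, - 2, - 5/11,0,0.87, 4,5 , 6, 7,8,9]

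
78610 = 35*2246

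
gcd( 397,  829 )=1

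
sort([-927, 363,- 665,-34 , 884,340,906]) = [ - 927, -665, - 34, 340 , 363, 884 , 906] 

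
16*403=6448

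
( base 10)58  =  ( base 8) 72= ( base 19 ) 31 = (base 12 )4a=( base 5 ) 213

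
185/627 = 185/627 = 0.30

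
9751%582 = 439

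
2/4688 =1/2344 = 0.00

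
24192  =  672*36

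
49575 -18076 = 31499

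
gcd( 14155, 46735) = 5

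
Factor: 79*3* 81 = 3^5*79^1=19197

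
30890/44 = 15445/22 = 702.05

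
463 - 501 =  - 38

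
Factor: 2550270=2^1* 3^1*5^1 *85009^1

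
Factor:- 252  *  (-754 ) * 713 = 2^3*3^2 *7^1 * 13^1* 23^1*29^1 *31^1=135475704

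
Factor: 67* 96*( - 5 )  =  -32160  =  - 2^5*3^1*5^1*67^1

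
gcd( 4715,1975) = 5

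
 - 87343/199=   -  439 + 18/199 = -438.91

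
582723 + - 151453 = 431270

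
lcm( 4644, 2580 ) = 23220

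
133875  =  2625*51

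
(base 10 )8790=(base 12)5106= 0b10001001010110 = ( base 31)94h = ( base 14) 32bc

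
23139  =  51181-28042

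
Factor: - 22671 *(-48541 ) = 1100473011 =3^2*11^1*229^1* 48541^1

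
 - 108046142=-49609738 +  - 58436404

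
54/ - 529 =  - 1 + 475/529 = - 0.10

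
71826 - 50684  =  21142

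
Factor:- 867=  - 3^1 * 17^2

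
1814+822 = 2636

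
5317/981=5317/981 =5.42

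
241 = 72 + 169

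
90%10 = 0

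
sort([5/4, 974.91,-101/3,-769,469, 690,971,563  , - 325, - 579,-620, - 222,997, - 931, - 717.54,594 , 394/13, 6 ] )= [-931, - 769, - 717.54,  -  620,  -  579, - 325,  -  222,-101/3, 5/4, 6, 394/13, 469, 563, 594,  690, 971, 974.91, 997]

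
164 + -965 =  - 801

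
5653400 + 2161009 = 7814409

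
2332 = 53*44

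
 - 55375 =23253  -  78628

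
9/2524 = 9/2524 = 0.00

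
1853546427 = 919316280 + 934230147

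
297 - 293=4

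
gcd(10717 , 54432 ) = 7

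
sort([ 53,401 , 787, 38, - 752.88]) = [  -  752.88,38,53, 401,787]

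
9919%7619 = 2300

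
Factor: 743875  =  5^3*11^1*541^1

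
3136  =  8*392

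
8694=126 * 69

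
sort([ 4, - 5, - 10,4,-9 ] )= [ - 10,-9,-5,4,4 ]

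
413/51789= 413/51789  =  0.01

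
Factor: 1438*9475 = 2^1*5^2*379^1 * 719^1 = 13625050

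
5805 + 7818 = 13623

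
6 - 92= -86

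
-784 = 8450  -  9234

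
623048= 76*8198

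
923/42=21 + 41/42  =  21.98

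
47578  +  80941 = 128519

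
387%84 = 51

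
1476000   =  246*6000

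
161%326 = 161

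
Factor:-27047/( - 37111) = 43/59 = 43^1 *59^(-1 )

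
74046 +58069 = 132115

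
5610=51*110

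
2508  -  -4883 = 7391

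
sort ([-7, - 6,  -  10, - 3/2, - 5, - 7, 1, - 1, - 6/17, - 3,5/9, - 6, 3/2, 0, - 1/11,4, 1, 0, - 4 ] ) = [ - 10, - 7, - 7, - 6, - 6, -5, - 4,-3, - 3/2, - 1, - 6/17, - 1/11,0, 0, 5/9, 1, 1, 3/2,4 ] 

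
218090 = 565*386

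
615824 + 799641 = 1415465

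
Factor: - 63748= - 2^2*15937^1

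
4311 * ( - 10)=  - 43110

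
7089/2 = 3544 + 1/2 = 3544.50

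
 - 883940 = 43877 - 927817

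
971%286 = 113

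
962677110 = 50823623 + 911853487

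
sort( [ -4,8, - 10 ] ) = [ - 10,-4 , 8] 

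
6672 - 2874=3798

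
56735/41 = 56735/41 = 1383.78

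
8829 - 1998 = 6831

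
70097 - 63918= 6179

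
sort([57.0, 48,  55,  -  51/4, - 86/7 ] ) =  [ - 51/4 , - 86/7 , 48, 55, 57.0 ] 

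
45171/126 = 717/2 = 358.50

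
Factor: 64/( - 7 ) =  - 2^6*7^(  -  1)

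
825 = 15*55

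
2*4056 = 8112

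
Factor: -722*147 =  - 106134 =- 2^1*3^1*7^2 * 19^2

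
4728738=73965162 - 69236424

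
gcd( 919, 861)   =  1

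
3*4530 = 13590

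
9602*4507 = 43276214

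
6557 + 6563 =13120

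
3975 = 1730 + 2245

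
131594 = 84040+47554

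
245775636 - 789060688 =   -  543285052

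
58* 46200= 2679600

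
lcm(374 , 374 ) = 374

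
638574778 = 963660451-325085673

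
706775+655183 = 1361958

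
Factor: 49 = 7^2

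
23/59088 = 23/59088 = 0.00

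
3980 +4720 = 8700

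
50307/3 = 16769 = 16769.00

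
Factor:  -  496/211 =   -  2^4  *  31^1*211^( - 1) 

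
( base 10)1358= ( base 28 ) 1ke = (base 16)54e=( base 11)1025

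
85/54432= 85/54432 = 0.00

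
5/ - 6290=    - 1/1258  =  - 0.00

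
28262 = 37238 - 8976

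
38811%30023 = 8788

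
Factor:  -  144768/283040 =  - 2^2*3^1*5^( - 1) * 13^1*61^(-1) = - 156/305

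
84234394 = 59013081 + 25221313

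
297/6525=33/725 = 0.05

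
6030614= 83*72658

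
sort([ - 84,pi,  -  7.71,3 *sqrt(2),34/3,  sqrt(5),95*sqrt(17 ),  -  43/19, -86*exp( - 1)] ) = [ - 84, - 86*exp( - 1), - 7.71 , - 43/19,sqrt(5), pi,3*sqrt( 2),34/3, 95 * sqrt(17)]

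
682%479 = 203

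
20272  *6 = 121632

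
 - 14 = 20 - 34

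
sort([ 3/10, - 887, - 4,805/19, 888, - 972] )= [-972, - 887,-4,3/10, 805/19,888 ]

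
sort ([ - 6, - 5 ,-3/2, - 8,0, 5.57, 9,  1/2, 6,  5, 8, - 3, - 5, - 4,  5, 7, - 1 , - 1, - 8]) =[ - 8,-8 , - 6,-5,- 5, - 4 ,  -  3, - 3/2, - 1 , - 1, 0,1/2, 5,5,5.57, 6, 7, 8, 9 ]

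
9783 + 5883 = 15666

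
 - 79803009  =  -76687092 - 3115917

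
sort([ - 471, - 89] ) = [-471, - 89 ]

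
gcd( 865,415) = 5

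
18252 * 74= 1350648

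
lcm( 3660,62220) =62220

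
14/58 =7/29  =  0.24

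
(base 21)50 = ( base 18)5f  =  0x69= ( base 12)89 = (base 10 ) 105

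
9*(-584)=-5256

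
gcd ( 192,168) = 24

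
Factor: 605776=2^4 * 37861^1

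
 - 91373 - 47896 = - 139269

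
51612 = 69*748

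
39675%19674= 327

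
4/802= 2/401 = 0.00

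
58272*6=349632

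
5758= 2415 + 3343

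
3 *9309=27927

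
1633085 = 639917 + 993168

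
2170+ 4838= 7008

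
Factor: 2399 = 2399^1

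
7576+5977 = 13553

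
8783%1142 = 789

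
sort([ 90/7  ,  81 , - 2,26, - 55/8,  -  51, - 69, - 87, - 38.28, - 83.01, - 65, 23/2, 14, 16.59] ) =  [ - 87,-83.01, - 69,-65,-51, - 38.28, - 55/8, - 2,23/2,  90/7,14 , 16.59,26,81 ]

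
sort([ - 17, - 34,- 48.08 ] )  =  [-48.08, -34,-17]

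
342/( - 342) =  - 1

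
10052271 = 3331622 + 6720649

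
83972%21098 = 20678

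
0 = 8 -8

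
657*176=115632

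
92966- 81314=11652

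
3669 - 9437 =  - 5768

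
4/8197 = 4/8197 = 0.00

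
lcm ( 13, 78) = 78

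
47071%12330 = 10081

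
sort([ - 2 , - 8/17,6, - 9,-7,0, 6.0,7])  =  [-9, - 7,- 2, - 8/17, 0, 6,6.0,  7 ] 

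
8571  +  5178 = 13749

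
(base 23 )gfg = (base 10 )8825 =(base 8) 21171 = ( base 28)b75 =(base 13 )402b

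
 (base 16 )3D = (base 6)141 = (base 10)61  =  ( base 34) 1R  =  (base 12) 51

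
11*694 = 7634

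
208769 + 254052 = 462821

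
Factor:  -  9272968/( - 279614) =4636484/139807 = 2^2*31^1*139^1*251^ ( - 1)*269^1*557^( - 1)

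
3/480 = 1/160  =  0.01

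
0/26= 0 = 0.00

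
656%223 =210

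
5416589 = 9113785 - 3697196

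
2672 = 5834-3162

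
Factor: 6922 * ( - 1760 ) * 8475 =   -  103248552000 = - 2^6*3^1 * 5^3 * 11^1 * 113^1*3461^1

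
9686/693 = 9686/693 = 13.98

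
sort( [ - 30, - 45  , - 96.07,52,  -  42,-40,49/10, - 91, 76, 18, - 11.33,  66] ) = [  -  96.07, - 91,-45, - 42,  -  40,-30,  -  11.33,49/10,  18, 52,  66,76] 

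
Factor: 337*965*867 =281952735=3^1 * 5^1*17^2*193^1*337^1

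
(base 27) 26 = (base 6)140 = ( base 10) 60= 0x3c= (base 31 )1t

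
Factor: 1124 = 2^2*281^1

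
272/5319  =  272/5319 =0.05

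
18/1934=9/967 = 0.01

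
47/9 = 5 + 2/9 =5.22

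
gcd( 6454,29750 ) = 14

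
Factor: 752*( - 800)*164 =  - 2^11*5^2*41^1*47^1  =  - 98662400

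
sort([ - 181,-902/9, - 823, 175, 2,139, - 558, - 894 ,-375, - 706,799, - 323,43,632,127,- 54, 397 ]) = [ - 894, - 823, - 706, - 558,  -  375, - 323, - 181,  -  902/9,  -  54  ,  2, 43,127, 139, 175,397,632, 799]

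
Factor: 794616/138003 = 2^3*113^1*157^(-1) = 904/157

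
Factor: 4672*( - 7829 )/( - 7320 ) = 4572136/915 = 2^3*3^( - 1 )*5^(  -  1)*61^( - 1 ) * 73^1*7829^1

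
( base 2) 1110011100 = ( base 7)2460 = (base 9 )1236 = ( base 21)220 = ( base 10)924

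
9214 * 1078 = 9932692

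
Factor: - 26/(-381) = 2^1 * 3^(-1)*13^1*127^( - 1) 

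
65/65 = 1= 1.00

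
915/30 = 30 +1/2 = 30.50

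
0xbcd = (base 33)2pi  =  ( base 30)3al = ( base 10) 3021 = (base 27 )43o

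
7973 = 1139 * 7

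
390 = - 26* ( - 15)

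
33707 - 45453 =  - 11746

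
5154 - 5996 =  - 842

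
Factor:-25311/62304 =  - 13/32 = -2^( - 5)*13^1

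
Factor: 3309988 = 2^2*11^1*75227^1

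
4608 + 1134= 5742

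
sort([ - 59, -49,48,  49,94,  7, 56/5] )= [ - 59,-49, 7,56/5,48 , 49,94] 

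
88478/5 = 88478/5 = 17695.60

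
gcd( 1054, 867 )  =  17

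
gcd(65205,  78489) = 81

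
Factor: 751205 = 5^1* 7^1*13^2*127^1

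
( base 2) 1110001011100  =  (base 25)bfa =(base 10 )7260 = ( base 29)8ia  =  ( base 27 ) 9po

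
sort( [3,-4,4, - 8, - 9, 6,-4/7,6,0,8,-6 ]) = [ - 9,  -  8, - 6, - 4, - 4/7, 0,3,  4, 6,6,  8 ]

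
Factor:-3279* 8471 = -27776409 = - 3^1*43^1*197^1*1093^1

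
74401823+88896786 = 163298609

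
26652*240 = 6396480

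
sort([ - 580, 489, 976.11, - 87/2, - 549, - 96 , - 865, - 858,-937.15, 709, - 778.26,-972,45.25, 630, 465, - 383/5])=[ - 972,-937.15,-865, - 858,-778.26, - 580, - 549, - 96 , -383/5, - 87/2,45.25, 465, 489, 630,  709, 976.11] 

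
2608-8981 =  - 6373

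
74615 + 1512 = 76127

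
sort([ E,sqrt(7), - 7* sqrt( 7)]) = [ - 7*sqrt( 7), sqrt(7),E] 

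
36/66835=36/66835 = 0.00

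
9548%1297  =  469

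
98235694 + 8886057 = 107121751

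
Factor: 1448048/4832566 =2^3*7^2 * 1847^1 * 2416283^( - 1)  =  724024/2416283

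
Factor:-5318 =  - 2^1*2659^1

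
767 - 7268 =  - 6501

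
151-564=-413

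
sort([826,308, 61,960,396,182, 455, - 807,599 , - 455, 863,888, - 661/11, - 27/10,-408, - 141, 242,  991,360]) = [ - 807, - 455, - 408,  -  141 ,-661/11, - 27/10 , 61,182,242, 308,360,396 , 455,599 , 826,863,888, 960,991]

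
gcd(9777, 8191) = 1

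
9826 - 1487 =8339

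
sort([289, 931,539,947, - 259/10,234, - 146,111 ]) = [ - 146, - 259/10,  111,234,289,539,931,947 ]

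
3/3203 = 3/3203  =  0.00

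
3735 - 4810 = - 1075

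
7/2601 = 7/2601 = 0.00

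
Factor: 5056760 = 2^3*5^1 *167^1*757^1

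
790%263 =1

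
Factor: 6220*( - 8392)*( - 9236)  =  2^7*5^1*311^1*  1049^1* 2309^1= 482102944640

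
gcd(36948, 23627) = 1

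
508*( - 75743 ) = - 38477444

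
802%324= 154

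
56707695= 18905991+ 37801704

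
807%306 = 195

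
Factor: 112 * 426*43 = 2^5 * 3^1*7^1*43^1*71^1 = 2051616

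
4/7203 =4/7203 = 0.00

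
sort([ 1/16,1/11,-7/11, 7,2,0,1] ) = [-7/11, 0,1/16, 1/11,1,2, 7]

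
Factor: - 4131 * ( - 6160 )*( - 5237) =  - 133265729520= -2^4*3^5*5^1* 7^1 * 11^1*17^1 * 5237^1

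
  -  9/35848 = -9/35848 = - 0.00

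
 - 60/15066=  - 10/2511 = -0.00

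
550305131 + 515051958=1065357089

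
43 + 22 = 65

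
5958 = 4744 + 1214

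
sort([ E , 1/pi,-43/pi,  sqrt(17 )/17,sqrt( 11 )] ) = [ - 43/pi,sqrt ( 17 ) /17,1/pi,E,sqrt (11 )]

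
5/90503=5/90503= 0.00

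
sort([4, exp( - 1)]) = [ exp( - 1),4]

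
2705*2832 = 7660560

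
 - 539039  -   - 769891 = 230852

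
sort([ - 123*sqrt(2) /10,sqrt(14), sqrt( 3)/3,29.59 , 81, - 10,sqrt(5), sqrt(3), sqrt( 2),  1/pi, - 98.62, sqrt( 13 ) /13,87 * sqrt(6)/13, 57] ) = [- 98.62,-123 * sqrt (2)/10,  -  10, sqrt( 13)/13, 1/pi, sqrt(3)/3,  sqrt (2 ), sqrt (3) , sqrt(5),sqrt (14), 87*sqrt (6)/13, 29.59, 57, 81 ]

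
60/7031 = 60/7031  =  0.01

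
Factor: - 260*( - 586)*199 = 2^3*5^1*13^1*199^1*293^1 = 30319640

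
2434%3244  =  2434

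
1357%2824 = 1357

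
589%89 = 55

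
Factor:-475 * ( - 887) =5^2* 19^1 * 887^1= 421325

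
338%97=47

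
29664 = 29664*1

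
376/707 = 376/707 = 0.53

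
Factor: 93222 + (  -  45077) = 48145= 5^1*9629^1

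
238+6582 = 6820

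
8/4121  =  8/4121= 0.00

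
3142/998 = 3+74/499 = 3.15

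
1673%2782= 1673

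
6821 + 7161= 13982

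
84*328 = 27552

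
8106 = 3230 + 4876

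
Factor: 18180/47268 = 5^1*13^( -1) = 5/13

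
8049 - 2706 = 5343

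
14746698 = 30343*486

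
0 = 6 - 6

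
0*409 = 0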